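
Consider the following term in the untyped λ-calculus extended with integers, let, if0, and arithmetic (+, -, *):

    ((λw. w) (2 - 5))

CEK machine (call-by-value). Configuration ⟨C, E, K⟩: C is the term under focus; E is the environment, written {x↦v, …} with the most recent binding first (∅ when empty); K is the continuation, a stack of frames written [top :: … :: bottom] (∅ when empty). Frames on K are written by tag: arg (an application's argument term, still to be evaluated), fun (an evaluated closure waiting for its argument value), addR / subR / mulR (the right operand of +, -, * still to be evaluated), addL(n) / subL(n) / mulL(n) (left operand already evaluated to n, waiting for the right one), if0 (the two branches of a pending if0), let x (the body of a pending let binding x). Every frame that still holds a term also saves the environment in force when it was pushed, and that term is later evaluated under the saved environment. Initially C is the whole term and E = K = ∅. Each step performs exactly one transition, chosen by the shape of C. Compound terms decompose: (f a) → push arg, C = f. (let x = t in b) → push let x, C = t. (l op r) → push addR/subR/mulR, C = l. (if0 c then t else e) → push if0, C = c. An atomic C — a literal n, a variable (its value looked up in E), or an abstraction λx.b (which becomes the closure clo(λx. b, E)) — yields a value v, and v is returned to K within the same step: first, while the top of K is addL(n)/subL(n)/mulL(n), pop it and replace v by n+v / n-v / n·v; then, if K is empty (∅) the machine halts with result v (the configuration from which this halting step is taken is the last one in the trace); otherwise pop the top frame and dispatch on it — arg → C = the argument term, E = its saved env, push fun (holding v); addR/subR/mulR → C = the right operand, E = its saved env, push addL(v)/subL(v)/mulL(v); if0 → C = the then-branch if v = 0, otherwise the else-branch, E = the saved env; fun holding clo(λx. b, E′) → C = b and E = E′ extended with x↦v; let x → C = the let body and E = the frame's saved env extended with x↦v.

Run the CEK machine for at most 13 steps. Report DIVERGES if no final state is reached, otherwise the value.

0. [C=((λw. w) (2 - 5)) | E=∅ | K=∅]
1. [C=(λw. w) | E=∅ | K=[arg]]
2. [C=(2 - 5) | E=∅ | K=[fun]]
3. [C=2 | E=∅ | K=[subR :: fun]]
4. [C=5 | E=∅ | K=[subL(2) :: fun]]
5. [C=w | E={w↦-3} | K=∅]
→ final value -3

Answer: -3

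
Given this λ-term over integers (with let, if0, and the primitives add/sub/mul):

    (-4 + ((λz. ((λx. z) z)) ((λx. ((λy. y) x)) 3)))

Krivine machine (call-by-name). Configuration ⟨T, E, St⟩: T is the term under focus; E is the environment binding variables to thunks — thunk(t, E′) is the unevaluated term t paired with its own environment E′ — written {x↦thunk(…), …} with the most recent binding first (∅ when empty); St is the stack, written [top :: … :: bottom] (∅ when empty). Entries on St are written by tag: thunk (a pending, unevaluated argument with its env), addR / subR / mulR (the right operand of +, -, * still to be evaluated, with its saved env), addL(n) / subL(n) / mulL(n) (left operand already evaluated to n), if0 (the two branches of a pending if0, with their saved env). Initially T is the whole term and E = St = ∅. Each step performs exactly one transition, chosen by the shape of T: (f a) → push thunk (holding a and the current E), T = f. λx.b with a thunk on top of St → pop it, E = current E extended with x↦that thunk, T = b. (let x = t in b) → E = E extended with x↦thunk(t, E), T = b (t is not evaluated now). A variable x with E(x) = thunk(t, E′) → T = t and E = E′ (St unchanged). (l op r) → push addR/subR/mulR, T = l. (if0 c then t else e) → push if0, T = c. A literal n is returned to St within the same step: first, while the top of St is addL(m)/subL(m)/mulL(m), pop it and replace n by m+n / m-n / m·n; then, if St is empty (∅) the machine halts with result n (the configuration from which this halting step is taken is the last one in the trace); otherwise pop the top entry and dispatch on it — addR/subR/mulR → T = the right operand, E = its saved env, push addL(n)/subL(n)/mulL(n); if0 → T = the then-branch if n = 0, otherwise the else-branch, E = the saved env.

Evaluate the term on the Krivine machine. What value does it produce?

t=0: [T=(-4 + ((λz. ((λx. z) z)) ((λx. ((λy. y) x)) 3))) | E=∅ | St=∅]
t=1: [T=-4 | E=∅ | St=[addR]]
t=2: [T=((λz. ((λx. z) z)) ((λx. ((λy. y) x)) 3)) | E=∅ | St=[addL(-4)]]
t=3: [T=(λz. ((λx. z) z)) | E=∅ | St=[thunk :: addL(-4)]]
t=4: [T=((λx. z) z) | E={z↦thunk(((λx. ((λy. y) x)) 3), ∅)} | St=[addL(-4)]]
t=5: [T=(λx. z) | E={z↦thunk(((λx. ((λy. y) x)) 3), ∅)} | St=[thunk :: addL(-4)]]
t=6: [T=z | E={x↦thunk(z, {z↦thunk(((λx. ((λy. y) x)) 3), ∅)}), z↦thunk(((λx. ((λy. y) x)) 3), ∅)} | St=[addL(-4)]]
t=7: [T=((λx. ((λy. y) x)) 3) | E=∅ | St=[addL(-4)]]
t=8: [T=(λx. ((λy. y) x)) | E=∅ | St=[thunk :: addL(-4)]]
t=9: [T=((λy. y) x) | E={x↦thunk(3, ∅)} | St=[addL(-4)]]
t=10: [T=(λy. y) | E={x↦thunk(3, ∅)} | St=[thunk :: addL(-4)]]
t=11: [T=y | E={y↦thunk(x, {x↦thunk(3, ∅)}), x↦thunk(3, ∅)} | St=[addL(-4)]]
t=12: [T=x | E={x↦thunk(3, ∅)} | St=[addL(-4)]]
t=13: [T=3 | E=∅ | St=[addL(-4)]]
→ final value -1

Answer: -1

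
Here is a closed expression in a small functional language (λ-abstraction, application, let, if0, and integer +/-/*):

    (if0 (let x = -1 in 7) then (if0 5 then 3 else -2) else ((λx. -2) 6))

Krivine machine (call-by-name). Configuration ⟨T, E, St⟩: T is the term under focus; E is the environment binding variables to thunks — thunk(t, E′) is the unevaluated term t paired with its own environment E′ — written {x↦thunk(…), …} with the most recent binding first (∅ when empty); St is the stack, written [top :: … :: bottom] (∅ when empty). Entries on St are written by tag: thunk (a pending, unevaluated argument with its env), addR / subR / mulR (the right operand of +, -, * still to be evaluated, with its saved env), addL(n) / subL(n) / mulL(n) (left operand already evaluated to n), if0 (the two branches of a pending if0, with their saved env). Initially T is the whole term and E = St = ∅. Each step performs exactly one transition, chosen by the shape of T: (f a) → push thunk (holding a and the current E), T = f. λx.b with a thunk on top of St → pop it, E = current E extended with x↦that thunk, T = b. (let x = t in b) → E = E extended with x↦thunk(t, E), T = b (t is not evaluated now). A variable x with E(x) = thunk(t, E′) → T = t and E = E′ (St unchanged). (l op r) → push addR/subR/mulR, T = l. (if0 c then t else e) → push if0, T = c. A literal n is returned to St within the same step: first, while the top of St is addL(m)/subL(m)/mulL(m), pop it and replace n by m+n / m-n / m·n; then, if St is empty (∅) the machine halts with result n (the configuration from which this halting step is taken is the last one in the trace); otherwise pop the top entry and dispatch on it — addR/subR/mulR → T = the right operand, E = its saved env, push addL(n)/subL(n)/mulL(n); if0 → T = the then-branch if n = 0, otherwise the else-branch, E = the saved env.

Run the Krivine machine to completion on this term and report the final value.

t=0: [T=(if0 (let x = -1 in 7) then (if0 5 then 3 else -2) else ((λx. -2) 6)) | E=∅ | St=∅]
t=1: [T=(let x = -1 in 7) | E=∅ | St=[if0]]
t=2: [T=7 | E={x↦thunk(-1, ∅)} | St=[if0]]
t=3: [T=((λx. -2) 6) | E=∅ | St=∅]
t=4: [T=(λx. -2) | E=∅ | St=[thunk]]
t=5: [T=-2 | E={x↦thunk(6, ∅)} | St=∅]
→ final value -2

Answer: -2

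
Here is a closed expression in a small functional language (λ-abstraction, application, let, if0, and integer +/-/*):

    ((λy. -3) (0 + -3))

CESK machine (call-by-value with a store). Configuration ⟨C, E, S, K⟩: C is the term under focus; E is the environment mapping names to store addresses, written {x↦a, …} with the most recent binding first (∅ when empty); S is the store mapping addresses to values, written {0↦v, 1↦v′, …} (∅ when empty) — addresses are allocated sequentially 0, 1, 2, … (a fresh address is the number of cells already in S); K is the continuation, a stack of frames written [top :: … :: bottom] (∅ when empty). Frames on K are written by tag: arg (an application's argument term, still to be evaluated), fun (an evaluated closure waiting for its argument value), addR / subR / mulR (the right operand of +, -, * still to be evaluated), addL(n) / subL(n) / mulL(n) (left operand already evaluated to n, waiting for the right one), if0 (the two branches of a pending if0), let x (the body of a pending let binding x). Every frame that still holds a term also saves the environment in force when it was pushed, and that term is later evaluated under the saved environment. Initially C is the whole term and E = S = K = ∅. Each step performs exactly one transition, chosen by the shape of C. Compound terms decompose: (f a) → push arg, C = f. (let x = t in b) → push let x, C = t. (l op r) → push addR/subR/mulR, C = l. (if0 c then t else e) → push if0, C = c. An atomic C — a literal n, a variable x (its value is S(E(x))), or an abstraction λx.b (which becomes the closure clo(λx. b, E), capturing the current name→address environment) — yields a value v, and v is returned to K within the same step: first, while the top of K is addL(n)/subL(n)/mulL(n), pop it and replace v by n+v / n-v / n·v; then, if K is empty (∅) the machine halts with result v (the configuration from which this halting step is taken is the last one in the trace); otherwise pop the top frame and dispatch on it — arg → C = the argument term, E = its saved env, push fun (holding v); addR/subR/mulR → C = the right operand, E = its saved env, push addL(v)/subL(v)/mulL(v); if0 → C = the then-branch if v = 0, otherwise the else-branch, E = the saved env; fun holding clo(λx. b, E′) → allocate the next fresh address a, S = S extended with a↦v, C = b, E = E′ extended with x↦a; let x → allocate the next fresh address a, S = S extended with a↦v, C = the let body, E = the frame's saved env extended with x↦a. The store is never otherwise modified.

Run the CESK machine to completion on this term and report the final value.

Answer: -3

Execution trace:
0. [C=((λy. -3) (0 + -3)) | E=∅ | S=∅ | K=∅]
1. [C=(λy. -3) | E=∅ | S=∅ | K=[arg]]
2. [C=(0 + -3) | E=∅ | S=∅ | K=[fun]]
3. [C=0 | E=∅ | S=∅ | K=[addR :: fun]]
4. [C=-3 | E=∅ | S=∅ | K=[addL(0) :: fun]]
5. [C=-3 | E={y↦0} | S={0↦-3} | K=∅]
→ final value -3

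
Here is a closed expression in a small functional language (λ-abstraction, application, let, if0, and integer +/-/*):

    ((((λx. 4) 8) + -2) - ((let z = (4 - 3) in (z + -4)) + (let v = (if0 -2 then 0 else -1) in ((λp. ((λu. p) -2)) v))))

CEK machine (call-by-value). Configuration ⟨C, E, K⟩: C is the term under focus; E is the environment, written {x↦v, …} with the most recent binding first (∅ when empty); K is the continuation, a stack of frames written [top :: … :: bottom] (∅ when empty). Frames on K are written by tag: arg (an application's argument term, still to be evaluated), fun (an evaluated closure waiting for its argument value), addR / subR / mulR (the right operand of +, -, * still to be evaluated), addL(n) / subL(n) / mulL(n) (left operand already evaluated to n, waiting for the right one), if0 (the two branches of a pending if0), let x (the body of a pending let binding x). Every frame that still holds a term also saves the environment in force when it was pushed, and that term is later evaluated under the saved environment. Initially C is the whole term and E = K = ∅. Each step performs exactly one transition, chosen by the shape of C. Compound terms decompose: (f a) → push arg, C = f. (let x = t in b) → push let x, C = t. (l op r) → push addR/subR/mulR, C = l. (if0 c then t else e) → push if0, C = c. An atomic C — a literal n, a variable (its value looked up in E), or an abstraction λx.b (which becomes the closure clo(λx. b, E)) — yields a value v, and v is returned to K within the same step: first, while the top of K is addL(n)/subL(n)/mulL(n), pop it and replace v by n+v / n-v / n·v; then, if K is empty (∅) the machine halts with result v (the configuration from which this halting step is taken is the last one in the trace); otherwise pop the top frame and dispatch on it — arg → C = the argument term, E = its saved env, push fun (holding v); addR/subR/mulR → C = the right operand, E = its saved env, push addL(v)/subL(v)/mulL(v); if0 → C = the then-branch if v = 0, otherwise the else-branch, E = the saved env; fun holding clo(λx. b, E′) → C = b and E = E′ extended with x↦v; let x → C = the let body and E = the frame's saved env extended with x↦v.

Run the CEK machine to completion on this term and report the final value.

0. ⟨C=((((λx. 4) 8) + -2) - ((let z = (4 - 3) in (z + -4)) + (let v = (if0 -2 then 0 else -1) in ((λp. ((λu. p) -2)) v)))); E=∅; K=∅⟩
1. ⟨C=(((λx. 4) 8) + -2); E=∅; K=[subR]⟩
2. ⟨C=((λx. 4) 8); E=∅; K=[addR :: subR]⟩
3. ⟨C=(λx. 4); E=∅; K=[arg :: addR :: subR]⟩
4. ⟨C=8; E=∅; K=[fun :: addR :: subR]⟩
5. ⟨C=4; E={x↦8}; K=[addR :: subR]⟩
6. ⟨C=-2; E=∅; K=[addL(4) :: subR]⟩
7. ⟨C=((let z = (4 - 3) in (z + -4)) + (let v = (if0 -2 then 0 else -1) in ((λp. ((λu. p) -2)) v))); E=∅; K=[subL(2)]⟩
8. ⟨C=(let z = (4 - 3) in (z + -4)); E=∅; K=[addR :: subL(2)]⟩
9. ⟨C=(4 - 3); E=∅; K=[let z :: addR :: subL(2)]⟩
10. ⟨C=4; E=∅; K=[subR :: let z :: addR :: subL(2)]⟩
11. ⟨C=3; E=∅; K=[subL(4) :: let z :: addR :: subL(2)]⟩
12. ⟨C=(z + -4); E={z↦1}; K=[addR :: subL(2)]⟩
13. ⟨C=z; E={z↦1}; K=[addR :: addR :: subL(2)]⟩
14. ⟨C=-4; E={z↦1}; K=[addL(1) :: addR :: subL(2)]⟩
15. ⟨C=(let v = (if0 -2 then 0 else -1) in ((λp. ((λu. p) -2)) v)); E=∅; K=[addL(-3) :: subL(2)]⟩
16. ⟨C=(if0 -2 then 0 else -1); E=∅; K=[let v :: addL(-3) :: subL(2)]⟩
17. ⟨C=-2; E=∅; K=[if0 :: let v :: addL(-3) :: subL(2)]⟩
18. ⟨C=-1; E=∅; K=[let v :: addL(-3) :: subL(2)]⟩
19. ⟨C=((λp. ((λu. p) -2)) v); E={v↦-1}; K=[addL(-3) :: subL(2)]⟩
20. ⟨C=(λp. ((λu. p) -2)); E={v↦-1}; K=[arg :: addL(-3) :: subL(2)]⟩
21. ⟨C=v; E={v↦-1}; K=[fun :: addL(-3) :: subL(2)]⟩
22. ⟨C=((λu. p) -2); E={p↦-1, v↦-1}; K=[addL(-3) :: subL(2)]⟩
23. ⟨C=(λu. p); E={p↦-1, v↦-1}; K=[arg :: addL(-3) :: subL(2)]⟩
24. ⟨C=-2; E={p↦-1, v↦-1}; K=[fun :: addL(-3) :: subL(2)]⟩
25. ⟨C=p; E={u↦-2, p↦-1, v↦-1}; K=[addL(-3) :: subL(2)]⟩
→ final value 6

Answer: 6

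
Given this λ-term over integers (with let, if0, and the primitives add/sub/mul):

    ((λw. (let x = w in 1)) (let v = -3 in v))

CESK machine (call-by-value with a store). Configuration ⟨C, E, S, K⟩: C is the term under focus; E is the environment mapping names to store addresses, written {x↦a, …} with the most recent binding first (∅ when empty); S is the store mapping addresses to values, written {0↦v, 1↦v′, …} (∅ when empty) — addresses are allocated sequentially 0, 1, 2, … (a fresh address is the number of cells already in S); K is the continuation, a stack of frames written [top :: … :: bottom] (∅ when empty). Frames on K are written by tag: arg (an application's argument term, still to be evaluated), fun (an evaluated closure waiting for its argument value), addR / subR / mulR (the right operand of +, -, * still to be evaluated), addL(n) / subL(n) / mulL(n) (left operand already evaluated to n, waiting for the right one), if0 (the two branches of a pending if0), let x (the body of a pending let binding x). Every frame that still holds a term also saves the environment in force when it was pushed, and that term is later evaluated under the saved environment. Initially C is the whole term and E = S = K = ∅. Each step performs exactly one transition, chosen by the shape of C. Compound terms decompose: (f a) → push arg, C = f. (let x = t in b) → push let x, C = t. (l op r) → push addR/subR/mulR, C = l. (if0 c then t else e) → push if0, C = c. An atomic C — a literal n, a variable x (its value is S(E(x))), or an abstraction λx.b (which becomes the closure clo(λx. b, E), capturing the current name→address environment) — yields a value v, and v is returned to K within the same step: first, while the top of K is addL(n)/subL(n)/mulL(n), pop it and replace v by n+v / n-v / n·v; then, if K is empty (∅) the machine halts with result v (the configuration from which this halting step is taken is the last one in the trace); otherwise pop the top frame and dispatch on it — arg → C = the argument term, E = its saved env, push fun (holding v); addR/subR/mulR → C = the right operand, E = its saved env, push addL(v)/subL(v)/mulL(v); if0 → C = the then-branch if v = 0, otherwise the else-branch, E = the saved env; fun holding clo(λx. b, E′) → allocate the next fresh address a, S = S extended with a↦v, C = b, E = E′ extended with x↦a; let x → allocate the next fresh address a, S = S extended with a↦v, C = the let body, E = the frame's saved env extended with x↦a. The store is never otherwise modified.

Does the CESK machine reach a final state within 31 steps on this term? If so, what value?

Answer: 1

Execution trace:
[0] ⟨C=((λw. (let x = w in 1)) (let v = -3 in v)); E=∅; S=∅; K=∅⟩
[1] ⟨C=(λw. (let x = w in 1)); E=∅; S=∅; K=[arg]⟩
[2] ⟨C=(let v = -3 in v); E=∅; S=∅; K=[fun]⟩
[3] ⟨C=-3; E=∅; S=∅; K=[let v :: fun]⟩
[4] ⟨C=v; E={v↦0}; S={0↦-3}; K=[fun]⟩
[5] ⟨C=(let x = w in 1); E={w↦1}; S={0↦-3, 1↦-3}; K=∅⟩
[6] ⟨C=w; E={w↦1}; S={0↦-3, 1↦-3}; K=[let x]⟩
[7] ⟨C=1; E={x↦2, w↦1}; S={0↦-3, 1↦-3, 2↦-3}; K=∅⟩
→ final value 1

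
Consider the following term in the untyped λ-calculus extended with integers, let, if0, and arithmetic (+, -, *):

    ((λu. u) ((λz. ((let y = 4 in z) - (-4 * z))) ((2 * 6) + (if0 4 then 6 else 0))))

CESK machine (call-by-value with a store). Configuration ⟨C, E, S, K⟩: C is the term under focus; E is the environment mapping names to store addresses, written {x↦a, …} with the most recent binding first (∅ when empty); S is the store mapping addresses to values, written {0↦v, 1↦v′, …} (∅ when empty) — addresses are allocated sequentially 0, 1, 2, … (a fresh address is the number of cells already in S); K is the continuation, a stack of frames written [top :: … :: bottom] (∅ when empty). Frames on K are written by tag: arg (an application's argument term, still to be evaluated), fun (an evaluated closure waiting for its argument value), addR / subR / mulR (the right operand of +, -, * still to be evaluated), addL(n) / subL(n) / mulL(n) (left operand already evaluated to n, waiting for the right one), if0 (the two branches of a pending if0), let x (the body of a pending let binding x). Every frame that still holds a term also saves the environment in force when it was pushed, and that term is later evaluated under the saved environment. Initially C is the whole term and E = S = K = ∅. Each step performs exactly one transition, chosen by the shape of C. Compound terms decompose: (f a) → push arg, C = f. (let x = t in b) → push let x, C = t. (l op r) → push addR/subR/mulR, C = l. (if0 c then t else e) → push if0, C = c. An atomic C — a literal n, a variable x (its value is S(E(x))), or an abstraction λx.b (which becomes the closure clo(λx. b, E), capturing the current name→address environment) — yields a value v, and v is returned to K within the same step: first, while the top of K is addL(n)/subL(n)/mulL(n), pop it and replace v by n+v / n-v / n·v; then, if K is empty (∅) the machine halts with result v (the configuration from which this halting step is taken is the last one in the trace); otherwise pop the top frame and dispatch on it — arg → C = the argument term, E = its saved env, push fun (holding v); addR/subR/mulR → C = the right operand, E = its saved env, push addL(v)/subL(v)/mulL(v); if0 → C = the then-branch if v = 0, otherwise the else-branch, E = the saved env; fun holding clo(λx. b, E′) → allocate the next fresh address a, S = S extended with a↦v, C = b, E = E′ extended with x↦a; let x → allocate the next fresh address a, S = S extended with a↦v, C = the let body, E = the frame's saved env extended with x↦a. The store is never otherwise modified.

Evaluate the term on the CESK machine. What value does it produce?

0. <C=((λu. u) ((λz. ((let y = 4 in z) - (-4 * z))) ((2 * 6) + (if0 4 then 6 else 0)))), E=∅, S=∅, K=∅>
1. <C=(λu. u), E=∅, S=∅, K=[arg]>
2. <C=((λz. ((let y = 4 in z) - (-4 * z))) ((2 * 6) + (if0 4 then 6 else 0))), E=∅, S=∅, K=[fun]>
3. <C=(λz. ((let y = 4 in z) - (-4 * z))), E=∅, S=∅, K=[arg :: fun]>
4. <C=((2 * 6) + (if0 4 then 6 else 0)), E=∅, S=∅, K=[fun :: fun]>
5. <C=(2 * 6), E=∅, S=∅, K=[addR :: fun :: fun]>
6. <C=2, E=∅, S=∅, K=[mulR :: addR :: fun :: fun]>
7. <C=6, E=∅, S=∅, K=[mulL(2) :: addR :: fun :: fun]>
8. <C=(if0 4 then 6 else 0), E=∅, S=∅, K=[addL(12) :: fun :: fun]>
9. <C=4, E=∅, S=∅, K=[if0 :: addL(12) :: fun :: fun]>
10. <C=0, E=∅, S=∅, K=[addL(12) :: fun :: fun]>
11. <C=((let y = 4 in z) - (-4 * z)), E={z↦0}, S={0↦12}, K=[fun]>
12. <C=(let y = 4 in z), E={z↦0}, S={0↦12}, K=[subR :: fun]>
13. <C=4, E={z↦0}, S={0↦12}, K=[let y :: subR :: fun]>
14. <C=z, E={y↦1, z↦0}, S={0↦12, 1↦4}, K=[subR :: fun]>
15. <C=(-4 * z), E={z↦0}, S={0↦12, 1↦4}, K=[subL(12) :: fun]>
16. <C=-4, E={z↦0}, S={0↦12, 1↦4}, K=[mulR :: subL(12) :: fun]>
17. <C=z, E={z↦0}, S={0↦12, 1↦4}, K=[mulL(-4) :: subL(12) :: fun]>
18. <C=u, E={u↦2}, S={0↦12, 1↦4, 2↦60}, K=∅>
→ final value 60

Answer: 60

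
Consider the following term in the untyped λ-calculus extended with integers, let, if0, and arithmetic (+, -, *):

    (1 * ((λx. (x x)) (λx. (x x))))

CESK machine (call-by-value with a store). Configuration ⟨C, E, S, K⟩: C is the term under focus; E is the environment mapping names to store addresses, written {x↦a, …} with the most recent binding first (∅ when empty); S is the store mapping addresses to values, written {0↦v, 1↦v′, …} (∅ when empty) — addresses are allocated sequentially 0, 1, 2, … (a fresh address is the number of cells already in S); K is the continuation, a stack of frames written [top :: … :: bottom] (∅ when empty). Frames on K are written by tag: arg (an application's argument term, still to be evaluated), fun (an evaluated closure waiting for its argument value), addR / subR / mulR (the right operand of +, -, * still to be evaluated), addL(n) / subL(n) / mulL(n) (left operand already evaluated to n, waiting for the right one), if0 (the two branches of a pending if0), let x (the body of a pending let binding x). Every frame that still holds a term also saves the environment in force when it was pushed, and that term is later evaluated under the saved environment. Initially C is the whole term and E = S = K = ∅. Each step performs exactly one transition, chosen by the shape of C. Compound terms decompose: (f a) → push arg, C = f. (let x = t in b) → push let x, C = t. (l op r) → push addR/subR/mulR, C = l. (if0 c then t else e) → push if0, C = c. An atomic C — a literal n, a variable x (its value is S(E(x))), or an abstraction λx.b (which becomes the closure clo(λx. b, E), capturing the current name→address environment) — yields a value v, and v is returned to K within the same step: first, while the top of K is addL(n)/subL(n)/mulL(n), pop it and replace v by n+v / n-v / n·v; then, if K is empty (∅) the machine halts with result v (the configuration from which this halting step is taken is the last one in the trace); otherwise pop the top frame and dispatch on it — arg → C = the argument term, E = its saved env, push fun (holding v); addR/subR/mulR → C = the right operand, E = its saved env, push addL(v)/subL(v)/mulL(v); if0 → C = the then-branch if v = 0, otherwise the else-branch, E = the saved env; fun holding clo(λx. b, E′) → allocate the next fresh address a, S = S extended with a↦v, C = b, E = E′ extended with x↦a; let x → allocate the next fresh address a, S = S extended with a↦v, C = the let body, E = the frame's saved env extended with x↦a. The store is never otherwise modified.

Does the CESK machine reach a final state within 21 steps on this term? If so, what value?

step 0: ⟨C=(1 * ((λx. (x x)) (λx. (x x)))); E=∅; S=∅; K=∅⟩
step 1: ⟨C=1; E=∅; S=∅; K=[mulR]⟩
step 2: ⟨C=((λx. (x x)) (λx. (x x))); E=∅; S=∅; K=[mulL(1)]⟩
step 3: ⟨C=(λx. (x x)); E=∅; S=∅; K=[arg :: mulL(1)]⟩
step 4: ⟨C=(λx. (x x)); E=∅; S=∅; K=[fun :: mulL(1)]⟩
step 5: ⟨C=(x x); E={x↦0}; S={0↦clo(λx. (x x), ∅)}; K=[mulL(1)]⟩
step 6: ⟨C=x; E={x↦0}; S={0↦clo(λx. (x x), ∅)}; K=[arg :: mulL(1)]⟩
step 7: ⟨C=x; E={x↦0}; S={0↦clo(λx. (x x), ∅)}; K=[fun :: mulL(1)]⟩
step 8: ⟨C=(x x); E={x↦1}; S={0↦clo(λx. (x x), ∅), 1↦clo(λx. (x x), ∅)}; K=[mulL(1)]⟩
step 9: ⟨C=x; E={x↦1}; S={0↦clo(λx. (x x), ∅), 1↦clo(λx. (x x), ∅)}; K=[arg :: mulL(1)]⟩
step 10: ⟨C=x; E={x↦1}; S={0↦clo(λx. (x x), ∅), 1↦clo(λx. (x x), ∅)}; K=[fun :: mulL(1)]⟩
step 11: ⟨C=(x x); E={x↦2}; S={0↦clo(λx. (x x), ∅), 1↦clo(λx. (x x), ∅), 2↦clo(λx. (x x), ∅)}; K=[mulL(1)]⟩
step 12: ⟨C=x; E={x↦2}; S={0↦clo(λx. (x x), ∅), 1↦clo(λx. (x x), ∅), 2↦clo(λx. (x x), ∅)}; K=[arg :: mulL(1)]⟩
step 13: ⟨C=x; E={x↦2}; S={0↦clo(λx. (x x), ∅), 1↦clo(λx. (x x), ∅), 2↦clo(λx. (x x), ∅)}; K=[fun :: mulL(1)]⟩
step 14: ⟨C=(x x); E={x↦3}; S={0↦clo(λx. (x x), ∅), 1↦clo(λx. (x x), ∅), 2↦clo(λx. (x x), ∅), 3↦clo(λx. (x x), ∅)}; K=[mulL(1)]⟩
step 15: ⟨C=x; E={x↦3}; S={0↦clo(λx. (x x), ∅), 1↦clo(λx. (x x), ∅), 2↦clo(λx. (x x), ∅), 3↦clo(λx. (x x), ∅)}; K=[arg :: mulL(1)]⟩
step 16: ⟨C=x; E={x↦3}; S={0↦clo(λx. (x x), ∅), 1↦clo(λx. (x x), ∅), 2↦clo(λx. (x x), ∅), 3↦clo(λx. (x x), ∅)}; K=[fun :: mulL(1)]⟩
step 17: ⟨C=(x x); E={x↦4}; S={0↦clo(λx. (x x), ∅), 1↦clo(λx. (x x), ∅), 2↦clo(λx. (x x), ∅), 3↦clo(λx. (x x), ∅), 4↦clo(λx. (x x), ∅)}; K=[mulL(1)]⟩
step 18: ⟨C=x; E={x↦4}; S={0↦clo(λx. (x x), ∅), 1↦clo(λx. (x x), ∅), 2↦clo(λx. (x x), ∅), 3↦clo(λx. (x x), ∅), 4↦clo(λx. (x x), ∅)}; K=[arg :: mulL(1)]⟩
step 19: ⟨C=x; E={x↦4}; S={0↦clo(λx. (x x), ∅), 1↦clo(λx. (x x), ∅), 2↦clo(λx. (x x), ∅), 3↦clo(λx. (x x), ∅), 4↦clo(λx. (x x), ∅)}; K=[fun :: mulL(1)]⟩
step 20: ⟨C=(x x); E={x↦5}; S={0↦clo(λx. (x x), ∅), 1↦clo(λx. (x x), ∅), 2↦clo(λx. (x x), ∅), 3↦clo(λx. (x x), ∅), 4↦clo(λx. (x x), ∅), 5↦clo(λx. (x x), ∅)}; K=[mulL(1)]⟩
step 21: ⟨C=x; E={x↦5}; S={0↦clo(λx. (x x), ∅), 1↦clo(λx. (x x), ∅), 2↦clo(λx. (x x), ∅), 3↦clo(λx. (x x), ∅), 4↦clo(λx. (x x), ∅), 5↦clo(λx. (x x), ∅)}; K=[arg :: mulL(1)]⟩
→ 21 transitions taken and the configuration is still not final: no result within 21 steps

Answer: DIVERGES (no final state within 21 steps)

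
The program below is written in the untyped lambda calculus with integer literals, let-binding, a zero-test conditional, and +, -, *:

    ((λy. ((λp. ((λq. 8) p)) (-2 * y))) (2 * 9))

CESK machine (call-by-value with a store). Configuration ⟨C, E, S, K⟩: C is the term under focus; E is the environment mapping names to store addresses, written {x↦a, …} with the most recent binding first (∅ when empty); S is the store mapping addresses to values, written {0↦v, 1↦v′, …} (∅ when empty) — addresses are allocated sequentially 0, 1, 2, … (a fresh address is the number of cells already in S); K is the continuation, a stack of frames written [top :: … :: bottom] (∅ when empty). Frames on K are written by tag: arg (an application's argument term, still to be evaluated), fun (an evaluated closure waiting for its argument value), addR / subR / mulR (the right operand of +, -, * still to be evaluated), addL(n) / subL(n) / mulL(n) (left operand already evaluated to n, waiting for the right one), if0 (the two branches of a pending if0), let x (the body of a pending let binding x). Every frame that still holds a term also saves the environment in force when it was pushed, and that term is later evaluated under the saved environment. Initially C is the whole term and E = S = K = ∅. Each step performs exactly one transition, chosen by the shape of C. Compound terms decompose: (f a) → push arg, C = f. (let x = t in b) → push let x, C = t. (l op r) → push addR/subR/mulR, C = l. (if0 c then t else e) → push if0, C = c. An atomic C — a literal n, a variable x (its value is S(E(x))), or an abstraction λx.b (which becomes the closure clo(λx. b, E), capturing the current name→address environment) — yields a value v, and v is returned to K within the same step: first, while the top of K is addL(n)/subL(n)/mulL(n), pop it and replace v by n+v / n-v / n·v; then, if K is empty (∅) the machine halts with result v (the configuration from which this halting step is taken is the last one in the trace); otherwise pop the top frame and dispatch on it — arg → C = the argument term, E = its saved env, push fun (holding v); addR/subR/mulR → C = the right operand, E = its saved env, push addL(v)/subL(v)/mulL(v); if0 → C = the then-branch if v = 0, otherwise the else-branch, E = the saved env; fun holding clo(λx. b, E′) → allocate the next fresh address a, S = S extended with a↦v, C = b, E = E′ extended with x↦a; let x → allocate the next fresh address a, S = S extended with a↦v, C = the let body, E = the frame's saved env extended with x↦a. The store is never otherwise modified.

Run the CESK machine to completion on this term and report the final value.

0. [C=((λy. ((λp. ((λq. 8) p)) (-2 * y))) (2 * 9)) | E=∅ | S=∅ | K=∅]
1. [C=(λy. ((λp. ((λq. 8) p)) (-2 * y))) | E=∅ | S=∅ | K=[arg]]
2. [C=(2 * 9) | E=∅ | S=∅ | K=[fun]]
3. [C=2 | E=∅ | S=∅ | K=[mulR :: fun]]
4. [C=9 | E=∅ | S=∅ | K=[mulL(2) :: fun]]
5. [C=((λp. ((λq. 8) p)) (-2 * y)) | E={y↦0} | S={0↦18} | K=∅]
6. [C=(λp. ((λq. 8) p)) | E={y↦0} | S={0↦18} | K=[arg]]
7. [C=(-2 * y) | E={y↦0} | S={0↦18} | K=[fun]]
8. [C=-2 | E={y↦0} | S={0↦18} | K=[mulR :: fun]]
9. [C=y | E={y↦0} | S={0↦18} | K=[mulL(-2) :: fun]]
10. [C=((λq. 8) p) | E={p↦1, y↦0} | S={0↦18, 1↦-36} | K=∅]
11. [C=(λq. 8) | E={p↦1, y↦0} | S={0↦18, 1↦-36} | K=[arg]]
12. [C=p | E={p↦1, y↦0} | S={0↦18, 1↦-36} | K=[fun]]
13. [C=8 | E={q↦2, p↦1, y↦0} | S={0↦18, 1↦-36, 2↦-36} | K=∅]
→ final value 8

Answer: 8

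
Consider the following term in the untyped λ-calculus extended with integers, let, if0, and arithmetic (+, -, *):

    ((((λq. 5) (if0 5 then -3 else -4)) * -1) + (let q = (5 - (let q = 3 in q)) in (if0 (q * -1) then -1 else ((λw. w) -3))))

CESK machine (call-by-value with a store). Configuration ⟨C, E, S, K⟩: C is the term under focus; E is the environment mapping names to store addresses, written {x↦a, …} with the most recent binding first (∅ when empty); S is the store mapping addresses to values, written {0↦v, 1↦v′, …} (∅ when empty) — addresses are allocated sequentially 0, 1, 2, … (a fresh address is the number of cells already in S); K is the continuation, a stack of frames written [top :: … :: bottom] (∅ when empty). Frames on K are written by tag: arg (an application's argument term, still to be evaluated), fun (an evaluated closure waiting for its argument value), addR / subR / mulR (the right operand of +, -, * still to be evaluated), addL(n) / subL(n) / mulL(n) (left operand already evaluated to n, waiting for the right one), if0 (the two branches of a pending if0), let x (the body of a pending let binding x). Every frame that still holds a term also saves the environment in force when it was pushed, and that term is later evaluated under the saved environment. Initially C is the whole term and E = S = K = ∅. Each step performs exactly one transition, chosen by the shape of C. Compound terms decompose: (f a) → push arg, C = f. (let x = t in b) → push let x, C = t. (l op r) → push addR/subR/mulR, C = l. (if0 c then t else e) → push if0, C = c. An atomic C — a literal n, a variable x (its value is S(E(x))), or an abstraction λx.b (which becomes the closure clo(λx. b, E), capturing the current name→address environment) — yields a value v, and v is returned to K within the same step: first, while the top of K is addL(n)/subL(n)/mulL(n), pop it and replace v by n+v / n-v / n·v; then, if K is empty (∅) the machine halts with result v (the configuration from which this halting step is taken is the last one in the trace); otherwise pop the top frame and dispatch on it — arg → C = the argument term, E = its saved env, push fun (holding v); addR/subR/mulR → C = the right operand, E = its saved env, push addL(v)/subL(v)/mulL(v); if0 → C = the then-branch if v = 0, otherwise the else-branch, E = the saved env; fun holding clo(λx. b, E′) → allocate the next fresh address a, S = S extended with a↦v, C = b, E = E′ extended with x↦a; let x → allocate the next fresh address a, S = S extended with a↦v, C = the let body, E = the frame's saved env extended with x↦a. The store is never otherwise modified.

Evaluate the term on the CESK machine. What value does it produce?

Answer: -8

Execution trace:
[0] ⟨C=((((λq. 5) (if0 5 then -3 else -4)) * -1) + (let q = (5 - (let q = 3 in q)) in (if0 (q * -1) then -1 else ((λw. w) -3)))); E=∅; S=∅; K=∅⟩
[1] ⟨C=(((λq. 5) (if0 5 then -3 else -4)) * -1); E=∅; S=∅; K=[addR]⟩
[2] ⟨C=((λq. 5) (if0 5 then -3 else -4)); E=∅; S=∅; K=[mulR :: addR]⟩
[3] ⟨C=(λq. 5); E=∅; S=∅; K=[arg :: mulR :: addR]⟩
[4] ⟨C=(if0 5 then -3 else -4); E=∅; S=∅; K=[fun :: mulR :: addR]⟩
[5] ⟨C=5; E=∅; S=∅; K=[if0 :: fun :: mulR :: addR]⟩
[6] ⟨C=-4; E=∅; S=∅; K=[fun :: mulR :: addR]⟩
[7] ⟨C=5; E={q↦0}; S={0↦-4}; K=[mulR :: addR]⟩
[8] ⟨C=-1; E=∅; S={0↦-4}; K=[mulL(5) :: addR]⟩
[9] ⟨C=(let q = (5 - (let q = 3 in q)) in (if0 (q * -1) then -1 else ((λw. w) -3))); E=∅; S={0↦-4}; K=[addL(-5)]⟩
[10] ⟨C=(5 - (let q = 3 in q)); E=∅; S={0↦-4}; K=[let q :: addL(-5)]⟩
[11] ⟨C=5; E=∅; S={0↦-4}; K=[subR :: let q :: addL(-5)]⟩
[12] ⟨C=(let q = 3 in q); E=∅; S={0↦-4}; K=[subL(5) :: let q :: addL(-5)]⟩
[13] ⟨C=3; E=∅; S={0↦-4}; K=[let q :: subL(5) :: let q :: addL(-5)]⟩
[14] ⟨C=q; E={q↦1}; S={0↦-4, 1↦3}; K=[subL(5) :: let q :: addL(-5)]⟩
[15] ⟨C=(if0 (q * -1) then -1 else ((λw. w) -3)); E={q↦2}; S={0↦-4, 1↦3, 2↦2}; K=[addL(-5)]⟩
[16] ⟨C=(q * -1); E={q↦2}; S={0↦-4, 1↦3, 2↦2}; K=[if0 :: addL(-5)]⟩
[17] ⟨C=q; E={q↦2}; S={0↦-4, 1↦3, 2↦2}; K=[mulR :: if0 :: addL(-5)]⟩
[18] ⟨C=-1; E={q↦2}; S={0↦-4, 1↦3, 2↦2}; K=[mulL(2) :: if0 :: addL(-5)]⟩
[19] ⟨C=((λw. w) -3); E={q↦2}; S={0↦-4, 1↦3, 2↦2}; K=[addL(-5)]⟩
[20] ⟨C=(λw. w); E={q↦2}; S={0↦-4, 1↦3, 2↦2}; K=[arg :: addL(-5)]⟩
[21] ⟨C=-3; E={q↦2}; S={0↦-4, 1↦3, 2↦2}; K=[fun :: addL(-5)]⟩
[22] ⟨C=w; E={w↦3, q↦2}; S={0↦-4, 1↦3, 2↦2, 3↦-3}; K=[addL(-5)]⟩
→ final value -8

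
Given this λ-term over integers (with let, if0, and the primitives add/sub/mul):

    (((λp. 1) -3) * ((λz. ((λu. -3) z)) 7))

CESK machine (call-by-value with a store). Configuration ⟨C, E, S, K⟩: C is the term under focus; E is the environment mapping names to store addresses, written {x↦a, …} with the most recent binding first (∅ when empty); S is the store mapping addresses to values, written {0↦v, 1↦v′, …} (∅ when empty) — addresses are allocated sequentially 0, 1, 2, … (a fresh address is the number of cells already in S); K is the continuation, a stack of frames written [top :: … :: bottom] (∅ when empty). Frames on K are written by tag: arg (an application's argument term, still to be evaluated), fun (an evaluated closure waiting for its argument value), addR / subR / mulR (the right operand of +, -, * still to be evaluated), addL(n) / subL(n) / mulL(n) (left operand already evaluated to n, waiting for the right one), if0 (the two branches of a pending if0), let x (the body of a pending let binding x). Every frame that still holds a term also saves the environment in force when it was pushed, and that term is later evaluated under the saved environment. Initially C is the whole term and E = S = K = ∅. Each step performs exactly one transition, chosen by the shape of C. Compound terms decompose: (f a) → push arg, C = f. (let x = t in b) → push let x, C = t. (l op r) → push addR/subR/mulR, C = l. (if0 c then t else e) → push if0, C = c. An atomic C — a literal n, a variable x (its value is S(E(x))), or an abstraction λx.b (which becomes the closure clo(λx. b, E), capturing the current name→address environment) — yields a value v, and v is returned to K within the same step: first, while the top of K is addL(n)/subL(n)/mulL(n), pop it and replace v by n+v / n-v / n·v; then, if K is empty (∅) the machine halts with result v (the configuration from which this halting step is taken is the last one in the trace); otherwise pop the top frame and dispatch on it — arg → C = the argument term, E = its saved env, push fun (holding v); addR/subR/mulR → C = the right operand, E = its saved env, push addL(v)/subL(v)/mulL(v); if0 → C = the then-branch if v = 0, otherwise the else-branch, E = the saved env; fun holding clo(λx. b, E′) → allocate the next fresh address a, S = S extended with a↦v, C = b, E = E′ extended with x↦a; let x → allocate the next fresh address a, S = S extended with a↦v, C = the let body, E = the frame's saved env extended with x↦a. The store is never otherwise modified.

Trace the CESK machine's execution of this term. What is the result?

[0] <C=(((λp. 1) -3) * ((λz. ((λu. -3) z)) 7)), E=∅, S=∅, K=∅>
[1] <C=((λp. 1) -3), E=∅, S=∅, K=[mulR]>
[2] <C=(λp. 1), E=∅, S=∅, K=[arg :: mulR]>
[3] <C=-3, E=∅, S=∅, K=[fun :: mulR]>
[4] <C=1, E={p↦0}, S={0↦-3}, K=[mulR]>
[5] <C=((λz. ((λu. -3) z)) 7), E=∅, S={0↦-3}, K=[mulL(1)]>
[6] <C=(λz. ((λu. -3) z)), E=∅, S={0↦-3}, K=[arg :: mulL(1)]>
[7] <C=7, E=∅, S={0↦-3}, K=[fun :: mulL(1)]>
[8] <C=((λu. -3) z), E={z↦1}, S={0↦-3, 1↦7}, K=[mulL(1)]>
[9] <C=(λu. -3), E={z↦1}, S={0↦-3, 1↦7}, K=[arg :: mulL(1)]>
[10] <C=z, E={z↦1}, S={0↦-3, 1↦7}, K=[fun :: mulL(1)]>
[11] <C=-3, E={u↦2, z↦1}, S={0↦-3, 1↦7, 2↦7}, K=[mulL(1)]>
→ final value -3

Answer: -3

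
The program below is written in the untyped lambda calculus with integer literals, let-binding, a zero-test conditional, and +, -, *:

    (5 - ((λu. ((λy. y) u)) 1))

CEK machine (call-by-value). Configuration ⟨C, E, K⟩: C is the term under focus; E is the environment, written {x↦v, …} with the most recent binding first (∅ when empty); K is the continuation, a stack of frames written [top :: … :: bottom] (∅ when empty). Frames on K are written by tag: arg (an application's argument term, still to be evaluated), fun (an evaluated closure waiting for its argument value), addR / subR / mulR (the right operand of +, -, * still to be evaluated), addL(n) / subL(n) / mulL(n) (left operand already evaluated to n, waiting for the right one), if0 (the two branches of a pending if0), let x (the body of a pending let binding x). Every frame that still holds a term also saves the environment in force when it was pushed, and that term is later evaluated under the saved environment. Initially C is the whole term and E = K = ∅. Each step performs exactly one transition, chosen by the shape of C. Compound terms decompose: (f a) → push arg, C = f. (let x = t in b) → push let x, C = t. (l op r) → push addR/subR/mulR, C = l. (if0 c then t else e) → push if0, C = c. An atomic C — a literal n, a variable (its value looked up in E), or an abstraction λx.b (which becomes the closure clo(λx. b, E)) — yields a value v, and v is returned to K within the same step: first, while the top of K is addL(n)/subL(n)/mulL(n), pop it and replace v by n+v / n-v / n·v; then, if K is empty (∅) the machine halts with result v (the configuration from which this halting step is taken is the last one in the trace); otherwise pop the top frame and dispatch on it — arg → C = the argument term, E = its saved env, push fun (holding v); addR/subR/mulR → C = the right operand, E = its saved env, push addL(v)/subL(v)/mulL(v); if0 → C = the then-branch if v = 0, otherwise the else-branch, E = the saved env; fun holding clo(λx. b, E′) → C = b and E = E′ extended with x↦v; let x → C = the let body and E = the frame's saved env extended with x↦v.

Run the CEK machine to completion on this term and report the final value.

Answer: 4

Derivation:
t=0: ⟨C=(5 - ((λu. ((λy. y) u)) 1)); E=∅; K=∅⟩
t=1: ⟨C=5; E=∅; K=[subR]⟩
t=2: ⟨C=((λu. ((λy. y) u)) 1); E=∅; K=[subL(5)]⟩
t=3: ⟨C=(λu. ((λy. y) u)); E=∅; K=[arg :: subL(5)]⟩
t=4: ⟨C=1; E=∅; K=[fun :: subL(5)]⟩
t=5: ⟨C=((λy. y) u); E={u↦1}; K=[subL(5)]⟩
t=6: ⟨C=(λy. y); E={u↦1}; K=[arg :: subL(5)]⟩
t=7: ⟨C=u; E={u↦1}; K=[fun :: subL(5)]⟩
t=8: ⟨C=y; E={y↦1, u↦1}; K=[subL(5)]⟩
→ final value 4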